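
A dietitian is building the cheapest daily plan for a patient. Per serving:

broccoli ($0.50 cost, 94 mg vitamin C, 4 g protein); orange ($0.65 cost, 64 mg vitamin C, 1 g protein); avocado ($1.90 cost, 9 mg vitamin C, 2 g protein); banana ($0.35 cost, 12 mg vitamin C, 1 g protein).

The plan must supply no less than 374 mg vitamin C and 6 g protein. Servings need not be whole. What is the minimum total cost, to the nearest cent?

Two binding constraints pin down two serving amounts, so the optimal mix uses at most two foods. The candidates are each food alone (scaled to the tighter of vitamin C/protein) and each pair with both constraints tight.
broccoli only: max(374/94, 6/4) = 3.979 servings → $1.99.
orange only: max(374/64, 6/1) = 6 servings → $3.90.
avocado only: max(374/9, 6/2) = 41.56 servings → $78.96.
banana only: max(374/12, 6/1) = 31.17 servings → $10.91.
broccoli + orange with both tight: 0.06173 servings and 5.753 servings → $3.77.
broccoli + avocado with both targets exact would need a negative amount; discard.
broccoli + banana: the both-tight solution has a negative serving — not a feasible corner.
orange + avocado with both tight: 5.832 servings and 0.08403 servings → $3.95.
orange + banana with both tight: 5.808 servings and 0.1923 servings → $3.84.
avocado + banana: the both-tight solution has a negative serving — not a feasible corner.
The minimum over all feasible corners is $1.99.

$1.99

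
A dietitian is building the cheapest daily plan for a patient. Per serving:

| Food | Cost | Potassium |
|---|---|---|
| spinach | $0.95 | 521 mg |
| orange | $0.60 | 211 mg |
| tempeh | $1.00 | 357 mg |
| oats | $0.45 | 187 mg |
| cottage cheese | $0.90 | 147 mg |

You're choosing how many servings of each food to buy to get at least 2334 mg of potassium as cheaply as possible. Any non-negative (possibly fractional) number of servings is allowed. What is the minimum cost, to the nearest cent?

$4.26

Cost per mg of potassium: spinach $0.0018, oats $0.0024, tempeh $0.0028, orange $0.0028, cottage cheese $0.0061.
With no serving limits, use only spinach: 2334 mg / 521 mg = 4.48 servings × $0.95 = $4.26.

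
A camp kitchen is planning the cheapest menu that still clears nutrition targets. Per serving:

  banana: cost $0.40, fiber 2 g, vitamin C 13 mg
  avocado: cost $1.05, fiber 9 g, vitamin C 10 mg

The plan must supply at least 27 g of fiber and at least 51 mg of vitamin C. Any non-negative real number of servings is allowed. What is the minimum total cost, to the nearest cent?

$3.47

banana only: max(27/2, 51/13) = 13.5 servings → $5.40.
avocado only: max(27/9, 51/10) = 5.1 servings → $5.36.
banana + avocado with both tight: 1.948 servings and 2.567 servings → $3.47.
Cheapest feasible corner: $3.47.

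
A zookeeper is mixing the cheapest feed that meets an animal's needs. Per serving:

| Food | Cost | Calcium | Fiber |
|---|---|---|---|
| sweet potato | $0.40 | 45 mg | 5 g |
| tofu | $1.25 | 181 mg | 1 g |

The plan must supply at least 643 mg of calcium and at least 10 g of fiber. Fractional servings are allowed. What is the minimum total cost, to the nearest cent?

$4.56

This is a tiny linear program; its minimum lies at a vertex of the feasible set. List the vertices and price them.
sweet potato only: max(643/45, 10/5) = 14.29 servings → $5.72.
tofu only: max(643/181, 10/1) = 10 servings → $12.50.
sweet potato + tofu with both tight: 1.357 servings and 3.215 servings → $4.56.
So the least-cost plan costs $4.56.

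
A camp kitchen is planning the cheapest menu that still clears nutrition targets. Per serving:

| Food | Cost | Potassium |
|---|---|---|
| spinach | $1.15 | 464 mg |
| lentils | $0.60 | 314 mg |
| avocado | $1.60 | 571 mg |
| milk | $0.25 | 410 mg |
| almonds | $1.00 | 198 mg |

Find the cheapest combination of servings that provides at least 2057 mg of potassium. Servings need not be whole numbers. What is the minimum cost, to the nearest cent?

$1.25

Cost per mg of potassium: milk $0.0006, lentils $0.0019, spinach $0.0025, avocado $0.0028, almonds $0.0051.
With no serving limits, use only milk: 2057 mg / 410 mg = 5.017 servings × $0.25 = $1.25.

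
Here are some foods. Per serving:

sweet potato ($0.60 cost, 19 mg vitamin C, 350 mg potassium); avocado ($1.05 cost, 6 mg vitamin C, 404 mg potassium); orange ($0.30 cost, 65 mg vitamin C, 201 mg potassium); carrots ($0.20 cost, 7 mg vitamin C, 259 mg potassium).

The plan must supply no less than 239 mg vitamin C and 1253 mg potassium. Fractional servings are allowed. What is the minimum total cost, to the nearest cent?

$1.47

Compare the cost at each extreme point of the feasible region.
sweet potato only: max(239/19, 1253/350) = 12.58 servings → $7.55.
avocado only: max(239/6, 1253/404) = 39.83 servings → $41.83.
orange only: max(239/65, 1253/201) = 6.234 servings → $1.87.
carrots only: max(239/7, 1253/259) = 34.14 servings → $6.83.
sweet potato + avocado with both targets exact would need a negative amount; discard.
sweet potato + orange with both tight: 1.765 servings and 3.161 servings → $2.01.
sweet potato + carrots: intersection lies outside the first quadrant.
avocado + orange with both tight: 1.333 servings and 3.554 servings → $2.47.
avocado + carrots: the both-tight solution has a negative serving — not a feasible corner.
orange + carrots with both tight: 3.444 servings and 2.165 servings → $1.47.
Cheapest feasible corner: $1.47.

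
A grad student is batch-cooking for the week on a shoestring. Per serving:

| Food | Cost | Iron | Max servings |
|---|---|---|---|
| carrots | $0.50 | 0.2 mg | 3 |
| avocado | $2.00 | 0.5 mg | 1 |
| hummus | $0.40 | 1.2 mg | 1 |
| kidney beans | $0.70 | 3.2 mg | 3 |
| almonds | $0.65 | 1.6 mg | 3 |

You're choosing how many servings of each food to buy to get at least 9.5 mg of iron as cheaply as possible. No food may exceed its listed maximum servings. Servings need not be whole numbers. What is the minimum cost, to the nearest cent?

Cost per mg of iron: kidney beans $0.2188, hummus $0.3333, almonds $0.4062, carrots $2.5000, avocado $4.0000.
Take 2.969 servings of kidney beans: +9.5 mg iron for $2.08 (total $2.08, still need 0.0 mg).
Filling from the cheapest source first is optimal under one linear minimum: $2.08.

$2.08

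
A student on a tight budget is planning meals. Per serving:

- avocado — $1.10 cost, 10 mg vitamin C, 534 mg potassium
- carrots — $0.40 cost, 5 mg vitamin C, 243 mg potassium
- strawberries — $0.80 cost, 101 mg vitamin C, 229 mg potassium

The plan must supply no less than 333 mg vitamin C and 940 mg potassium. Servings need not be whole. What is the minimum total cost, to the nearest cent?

Two binding constraints pin down two serving amounts, so the optimal mix uses at most two foods. The candidates are each food alone (scaled to the tighter of vitamin C/potassium) and each pair with both constraints tight.
avocado only: max(333/10, 940/534) = 33.3 servings → $36.63.
carrots only: max(333/5, 940/243) = 66.6 servings → $26.64.
strawberries only: max(333/101, 940/229) = 4.105 servings → $3.28.
avocado + carrots: the both-tight solution has a negative serving — not a feasible corner.
avocado + strawberries with both tight: 0.3618 servings and 3.261 servings → $3.01.
carrots + strawberries with both tight: 0.7985 servings and 3.258 servings → $2.93.
The minimum over all feasible corners is $2.93.

$2.93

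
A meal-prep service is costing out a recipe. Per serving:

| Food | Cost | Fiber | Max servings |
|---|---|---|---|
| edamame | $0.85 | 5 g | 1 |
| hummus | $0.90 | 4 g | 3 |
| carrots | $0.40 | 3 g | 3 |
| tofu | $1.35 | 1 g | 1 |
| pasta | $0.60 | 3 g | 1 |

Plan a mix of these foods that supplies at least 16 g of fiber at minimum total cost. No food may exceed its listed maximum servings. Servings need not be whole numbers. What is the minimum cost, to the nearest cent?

$2.45

Cost per g of fiber: carrots $0.1333, edamame $0.1700, pasta $0.2000, hummus $0.2250, tofu $1.3500.
Take 3 servings of carrots: +9.0 g fiber for $1.20 (total $1.20, still need 7.0 g).
Take 1 serving of edamame: +5.0 g fiber for $0.85 (total $2.05, still need 2.0 g).
Take 0.6667 servings of pasta: +2.0 g fiber for $0.40 (total $2.45, still need 0.0 g).
Filling from the cheapest source first is optimal under one linear minimum: $2.45.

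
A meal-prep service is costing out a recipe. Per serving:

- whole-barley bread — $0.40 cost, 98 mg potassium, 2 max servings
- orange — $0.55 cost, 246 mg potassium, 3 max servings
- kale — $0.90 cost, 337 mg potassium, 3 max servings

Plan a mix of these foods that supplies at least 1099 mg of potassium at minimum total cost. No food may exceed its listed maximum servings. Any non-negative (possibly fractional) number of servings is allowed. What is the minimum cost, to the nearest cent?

$2.61

Cost per mg of potassium: orange $0.0022, kale $0.0027, whole-barley bread $0.0041.
Take 3 servings of orange: +738.0 mg potassium for $1.65 (total $1.65, still need 361.0 mg).
Take 1.071 servings of kale: +361.0 mg potassium for $0.96 (total $2.61, still need 0.0 mg).
Filling from the cheapest source first is optimal under one linear minimum: $2.61.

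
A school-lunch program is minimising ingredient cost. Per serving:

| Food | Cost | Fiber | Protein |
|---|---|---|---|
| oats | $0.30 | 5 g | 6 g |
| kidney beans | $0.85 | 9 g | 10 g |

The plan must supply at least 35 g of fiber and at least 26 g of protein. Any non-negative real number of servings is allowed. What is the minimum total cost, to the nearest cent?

Minimising a linear cost over {fiber ≥ 35, protein ≥ 26, servings ≥ 0} — the optimum is at a vertex, using one or two foods.
oats only: max(35/5, 26/6) = 7 servings → $2.10.
kidney beans only: max(35/9, 26/10) = 3.889 servings → $3.31.
oats + kidney beans: intersection lies outside the first quadrant.
Cheapest feasible corner: $2.10.

$2.10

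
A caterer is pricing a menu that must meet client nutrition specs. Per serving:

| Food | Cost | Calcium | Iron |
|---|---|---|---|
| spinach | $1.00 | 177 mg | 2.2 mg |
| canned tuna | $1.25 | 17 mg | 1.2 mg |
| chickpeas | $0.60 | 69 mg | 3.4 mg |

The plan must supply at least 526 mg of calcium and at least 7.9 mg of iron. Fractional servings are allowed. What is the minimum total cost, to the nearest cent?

A basic optimal solution has at most two foods positive. Try each food alone and each pair with both targets met exactly.
spinach only: max(526/177, 7.9/2.2) = 3.591 servings → $3.59.
canned tuna only: max(526/17, 7.9/1.2) = 30.94 servings → $38.68.
chickpeas only: max(526/69, 7.9/3.4) = 7.623 servings → $4.57.
spinach + canned tuna with both tight: 2.839 servings and 1.378 servings → $4.56.
spinach + chickpeas with both tight: 2.763 servings and 0.5358 servings → $3.08.
canned tuna + chickpeas: the both-tight solution has a negative serving — not a feasible corner.
The minimum over all feasible corners is $3.08.

$3.08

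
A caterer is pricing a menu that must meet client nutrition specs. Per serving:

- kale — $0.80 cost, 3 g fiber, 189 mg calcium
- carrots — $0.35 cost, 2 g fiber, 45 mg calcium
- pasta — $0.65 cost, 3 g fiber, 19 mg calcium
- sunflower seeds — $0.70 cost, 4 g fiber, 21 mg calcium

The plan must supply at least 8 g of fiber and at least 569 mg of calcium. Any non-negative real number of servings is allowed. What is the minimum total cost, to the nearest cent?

$2.41

A basic optimal solution has at most two foods positive. Try each food alone and each pair with both targets met exactly.
kale only: max(8/3, 569/189) = 3.011 servings → $2.41.
carrots only: max(8/2, 569/45) = 12.64 servings → $4.43.
pasta only: max(8/3, 569/19) = 29.95 servings → $19.47.
sunflower seeds only: max(8/4, 569/21) = 27.1 servings → $18.97.
kale + carrots: the both-tight solution has a negative serving — not a feasible corner.
kale + pasta: the both-tight solution has a negative serving — not a feasible corner.
kale + sunflower seeds: the both-tight solution has a negative serving — not a feasible corner.
carrots + pasta: intersection lies outside the first quadrant.
carrots + sunflower seeds: the both-tight solution has a negative serving — not a feasible corner.
pasta + sunflower seeds with both targets exact would need a negative amount; discard.
So the least-cost plan costs $2.41.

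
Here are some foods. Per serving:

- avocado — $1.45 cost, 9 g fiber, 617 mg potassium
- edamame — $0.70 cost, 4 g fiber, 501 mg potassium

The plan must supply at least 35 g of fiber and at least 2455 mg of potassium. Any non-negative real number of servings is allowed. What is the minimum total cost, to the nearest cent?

$5.65

The cheapest plan sits at a corner of the feasible region — with two constraints it uses at most two foods.
avocado only: max(35/9, 2455/617) = 3.979 servings → $5.77.
edamame only: max(35/4, 2455/501) = 8.75 servings → $6.12.
avocado + edamame with both tight: 3.78 servings and 0.245 servings → $5.65.
The minimum over all feasible corners is $5.65.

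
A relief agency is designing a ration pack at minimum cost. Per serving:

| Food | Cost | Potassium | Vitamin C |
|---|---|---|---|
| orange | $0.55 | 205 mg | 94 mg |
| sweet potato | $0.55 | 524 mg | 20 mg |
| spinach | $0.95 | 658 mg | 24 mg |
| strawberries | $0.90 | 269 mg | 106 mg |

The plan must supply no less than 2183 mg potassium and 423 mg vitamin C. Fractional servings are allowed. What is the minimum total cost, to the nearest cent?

$3.61

With two linear requirements the optimum uses one or two foods; enumerate the corners.
orange only: max(2183/205, 423/94) = 10.65 servings → $5.86.
sweet potato only: max(2183/524, 423/20) = 21.15 servings → $11.63.
spinach only: max(2183/658, 423/24) = 17.62 servings → $16.74.
strawberries only: max(2183/269, 423/106) = 8.115 servings → $7.30.
orange + sweet potato with both tight: 3.942 servings and 2.624 servings → $3.61.
orange + spinach with both tight: 3.969 servings and 2.081 servings → $4.16.
orange + strawberries with both targets exact would need a negative amount; discard.
sweet potato + spinach: intersection lies outside the first quadrant.
sweet potato + strawberries with both tight: 2.345 servings and 3.548 servings → $4.48.
spinach + strawberries with both tight: 1.858 servings and 3.57 servings → $4.98.
The minimum over all feasible corners is $3.61.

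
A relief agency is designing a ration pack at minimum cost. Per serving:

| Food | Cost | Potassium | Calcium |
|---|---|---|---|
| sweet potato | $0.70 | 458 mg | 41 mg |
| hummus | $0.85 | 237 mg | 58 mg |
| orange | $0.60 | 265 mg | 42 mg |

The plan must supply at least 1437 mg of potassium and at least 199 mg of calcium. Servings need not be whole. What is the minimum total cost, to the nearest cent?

For a min-cost LP with two ≥-constraints, a basic feasible solution has at most two positive variables.
sweet potato only: max(1437/458, 199/41) = 4.854 servings → $3.40.
hummus only: max(1437/237, 199/58) = 6.063 servings → $5.15.
orange only: max(1437/265, 199/42) = 5.423 servings → $3.25.
sweet potato + hummus with both tight: 2.148 servings and 1.913 servings → $3.13.
sweet potato + orange with both tight: 0.9102 servings and 3.85 servings → $2.95.
hummus + orange: the both-tight solution has a negative serving — not a feasible corner.
Cheapest feasible corner: $2.95.

$2.95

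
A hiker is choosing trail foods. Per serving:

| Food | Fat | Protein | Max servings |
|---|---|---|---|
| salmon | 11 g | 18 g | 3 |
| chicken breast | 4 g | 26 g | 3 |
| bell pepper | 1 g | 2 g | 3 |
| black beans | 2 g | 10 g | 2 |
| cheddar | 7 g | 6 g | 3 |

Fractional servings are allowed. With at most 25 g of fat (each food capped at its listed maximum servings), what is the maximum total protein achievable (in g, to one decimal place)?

Protein per g fat: chicken breast 6.5, black beans 5, bell pepper 2, salmon 1.636, cheddar 0.8571.
Take 3 servings of chicken breast: uses 12 g fat, +78.0 g protein (running total 78.0 g).
Take 2 servings of black beans: uses 4 g fat, +20.0 g protein (running total 98.0 g).
Take 3 servings of bell pepper: uses 3 g fat, +6.0 g protein (running total 104.0 g).
Take 0.5455 servings of salmon: uses 6 g fat, +9.8 g protein (running total 113.8 g).
Greedy by best ratio exhausts the fat allowance optimally: 113.8 g.

113.8 g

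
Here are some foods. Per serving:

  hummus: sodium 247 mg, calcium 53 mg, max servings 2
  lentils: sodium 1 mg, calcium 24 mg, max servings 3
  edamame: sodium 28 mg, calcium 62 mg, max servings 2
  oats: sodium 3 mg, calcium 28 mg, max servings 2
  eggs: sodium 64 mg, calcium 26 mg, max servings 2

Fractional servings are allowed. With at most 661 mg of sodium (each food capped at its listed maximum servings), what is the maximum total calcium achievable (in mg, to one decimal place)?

Calcium per mg sodium: lentils 24, oats 9.333, edamame 2.214, eggs 0.4062, hummus 0.2146.
Take 3 servings of lentils: uses 3 mg sodium, +72.0 mg calcium (running total 72.0 mg).
Take 2 servings of oats: uses 6 mg sodium, +56.0 mg calcium (running total 128.0 mg).
Take 2 servings of edamame: uses 56 mg sodium, +124.0 mg calcium (running total 252.0 mg).
Take 2 servings of eggs: uses 128 mg sodium, +52.0 mg calcium (running total 304.0 mg).
Take 1.895 servings of hummus: uses 468 mg sodium, +100.4 mg calcium (running total 404.4 mg).
Filling greedily by calcium-per-mg sodium is optimal for one linear limit, giving 404.4 mg.

404.4 mg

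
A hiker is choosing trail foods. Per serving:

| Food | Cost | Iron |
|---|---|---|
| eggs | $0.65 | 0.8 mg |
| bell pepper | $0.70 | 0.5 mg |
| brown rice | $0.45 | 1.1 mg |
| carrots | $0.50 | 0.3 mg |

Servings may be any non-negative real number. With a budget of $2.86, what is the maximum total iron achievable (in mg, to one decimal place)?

7.0 mg

Iron per dollar: brown rice 2.444, eggs 1.231, bell pepper 0.7143, carrots 0.6.
With no serving limits, spend the whole cost allowance on brown rice: $2.86 / $0.45 × 1.1 mg = 7.0 mg.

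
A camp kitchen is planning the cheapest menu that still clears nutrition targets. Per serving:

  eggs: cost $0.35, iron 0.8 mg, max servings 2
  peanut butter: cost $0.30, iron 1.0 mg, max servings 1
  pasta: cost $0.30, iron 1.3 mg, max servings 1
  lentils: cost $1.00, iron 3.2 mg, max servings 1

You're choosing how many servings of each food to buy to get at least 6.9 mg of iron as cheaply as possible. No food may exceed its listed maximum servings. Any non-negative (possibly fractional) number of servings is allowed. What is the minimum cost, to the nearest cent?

Cost per mg of iron: pasta $0.2308, peanut butter $0.3000, lentils $0.3125, eggs $0.4375.
Take 1 serving of pasta: +1.3 mg iron for $0.30 (total $0.30, still need 5.6 mg).
Take 1 serving of peanut butter: +1.0 mg iron for $0.30 (total $0.60, still need 4.6 mg).
Take 1 serving of lentils: +3.2 mg iron for $1.00 (total $1.60, still need 1.4 mg).
Take 1.75 servings of eggs: +1.4 mg iron for $0.61 (total $2.21, still need 0.0 mg).
Greedy by cheapest-per-mg is optimal for a single linear constraint, so the minimum cost is $2.21.

$2.21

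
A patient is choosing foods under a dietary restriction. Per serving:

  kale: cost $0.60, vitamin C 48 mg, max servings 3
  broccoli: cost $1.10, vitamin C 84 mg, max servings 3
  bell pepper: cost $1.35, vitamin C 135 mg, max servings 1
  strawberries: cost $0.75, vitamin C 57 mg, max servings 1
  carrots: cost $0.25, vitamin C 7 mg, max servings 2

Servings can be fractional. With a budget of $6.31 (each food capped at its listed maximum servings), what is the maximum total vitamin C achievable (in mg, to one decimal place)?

Vitamin C per dollar: bell pepper 100, kale 80, broccoli 76.36, strawberries 76, carrots 28.
Take 1 serving of bell pepper: spends $1.35, +135.0 mg vitamin C (running total 135.0 mg).
Take 3 servings of kale: spends $1.80, +144.0 mg vitamin C (running total 279.0 mg).
Take 2.873 servings of broccoli: spends $3.16, +241.3 mg vitamin C (running total 520.3 mg).
Filling greedily by vitamin C-per-dollar is optimal for one linear limit, giving 520.3 mg.

520.3 mg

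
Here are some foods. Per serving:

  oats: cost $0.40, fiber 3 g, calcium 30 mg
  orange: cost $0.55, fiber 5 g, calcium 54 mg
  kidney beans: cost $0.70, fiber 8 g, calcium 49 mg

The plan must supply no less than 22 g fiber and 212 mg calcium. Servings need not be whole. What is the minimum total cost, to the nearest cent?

$2.30

For a min-cost LP with two ≥-constraints, a basic feasible solution has at most two positive variables.
oats only: max(22/3, 212/30) = 7.333 servings → $2.93.
orange only: max(22/5, 212/54) = 4.4 servings → $2.42.
kidney beans only: max(22/8, 212/49) = 4.327 servings → $3.03.
oats + orange: the both-tight solution has a negative serving — not a feasible corner.
oats + kidney beans with both tight: 6.645 servings and 0.2581 servings → $2.84.
orange + kidney beans with both tight: 3.305 servings and 0.6845 servings → $2.30.
Cheapest feasible corner: $2.30.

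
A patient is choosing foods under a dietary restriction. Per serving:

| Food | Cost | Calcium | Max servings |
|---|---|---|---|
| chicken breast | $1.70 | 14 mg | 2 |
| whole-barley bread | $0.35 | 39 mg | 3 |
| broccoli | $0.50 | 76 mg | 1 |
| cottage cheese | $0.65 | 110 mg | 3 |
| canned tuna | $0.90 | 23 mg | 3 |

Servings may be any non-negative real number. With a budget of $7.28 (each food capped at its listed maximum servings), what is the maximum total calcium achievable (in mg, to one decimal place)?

600.9 mg

Calcium per dollar: cottage cheese 169.2, broccoli 152, whole-barley bread 111.4, canned tuna 25.56, chicken breast 8.235.
Take 3 servings of cottage cheese: spends $1.95, +330.0 mg calcium (running total 330.0 mg).
Take 1 serving of broccoli: spends $0.50, +76.0 mg calcium (running total 406.0 mg).
Take 3 servings of whole-barley bread: spends $1.05, +117.0 mg calcium (running total 523.0 mg).
Take 3 servings of canned tuna: spends $2.70, +69.0 mg calcium (running total 592.0 mg).
Take 0.6353 servings of chicken breast: spends $1.08, +8.9 mg calcium (running total 600.9 mg).
Filling greedily by calcium-per-dollar is optimal for one linear limit, giving 600.9 mg.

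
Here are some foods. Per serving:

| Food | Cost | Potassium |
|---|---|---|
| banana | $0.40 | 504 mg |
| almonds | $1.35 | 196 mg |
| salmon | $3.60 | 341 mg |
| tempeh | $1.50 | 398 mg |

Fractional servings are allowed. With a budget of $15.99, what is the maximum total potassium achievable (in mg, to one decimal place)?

20147.4 mg

Potassium per dollar: banana 1260, tempeh 265.3, almonds 145.2, salmon 94.72.
With no serving limits, spend the whole cost allowance on banana: $15.99 / $0.40 × 504 mg = 20147.4 mg.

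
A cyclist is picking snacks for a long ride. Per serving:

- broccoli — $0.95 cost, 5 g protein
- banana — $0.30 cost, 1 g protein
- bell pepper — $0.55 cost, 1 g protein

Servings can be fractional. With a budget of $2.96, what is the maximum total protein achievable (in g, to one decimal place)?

15.6 g

Protein per dollar: broccoli 5.263, banana 3.333, bell pepper 1.818.
With no serving limits, spend the whole cost allowance on broccoli: $2.96 / $0.95 × 5 g = 15.6 g.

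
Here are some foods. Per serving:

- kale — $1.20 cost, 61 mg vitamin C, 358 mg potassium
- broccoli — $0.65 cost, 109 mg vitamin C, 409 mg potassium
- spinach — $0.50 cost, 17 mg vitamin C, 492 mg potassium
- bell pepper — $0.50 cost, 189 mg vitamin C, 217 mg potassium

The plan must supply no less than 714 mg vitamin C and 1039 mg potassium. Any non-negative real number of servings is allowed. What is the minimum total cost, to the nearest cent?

At the optimum either one food covers both requirements or two foods hit both targets exactly; no other combination can be cheaper.
kale only: max(714/61, 1039/358) = 11.7 servings → $14.05.
broccoli only: max(714/109, 1039/409) = 6.55 servings → $4.26.
spinach only: max(714/17, 1039/492) = 42 servings → $21.00.
bell pepper only: max(714/189, 1039/217) = 4.788 servings → $2.39.
kale + broccoli: the both-tight solution has a negative serving — not a feasible corner.
kale + spinach with both targets exact would need a negative amount; discard.
kale + bell pepper with both tight: 0.7613 servings and 3.532 servings → $2.68.
broccoli + spinach: the both-tight solution has a negative serving — not a feasible corner.
broccoli + bell pepper with both tight: 0.7723 servings and 3.332 servings → $2.17.
spinach + bell pepper with both tight: 0.464 servings and 3.736 servings → $2.10.
So the least-cost plan costs $2.10.

$2.10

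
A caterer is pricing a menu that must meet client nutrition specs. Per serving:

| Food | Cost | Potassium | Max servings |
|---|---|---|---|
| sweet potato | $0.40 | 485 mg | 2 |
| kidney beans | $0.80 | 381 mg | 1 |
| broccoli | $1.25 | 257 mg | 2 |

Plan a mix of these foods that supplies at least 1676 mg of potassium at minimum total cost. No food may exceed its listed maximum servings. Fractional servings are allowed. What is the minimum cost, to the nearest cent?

Cost per mg of potassium: sweet potato $0.0008, kidney beans $0.0021, broccoli $0.0049.
Take 2 servings of sweet potato: +970.0 mg potassium for $0.80 (total $0.80, still need 706.0 mg).
Take 1 serving of kidney beans: +381.0 mg potassium for $0.80 (total $1.60, still need 325.0 mg).
Take 1.265 servings of broccoli: +325.0 mg potassium for $1.58 (total $3.18, still need 0.0 mg).
Filling from the cheapest source first is optimal under one linear minimum: $3.18.

$3.18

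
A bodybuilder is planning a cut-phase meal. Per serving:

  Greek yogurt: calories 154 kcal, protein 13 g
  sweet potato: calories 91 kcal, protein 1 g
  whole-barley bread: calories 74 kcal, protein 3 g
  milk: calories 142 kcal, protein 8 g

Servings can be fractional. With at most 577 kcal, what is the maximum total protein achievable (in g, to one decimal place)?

48.7 g

Protein per kcal: Greek yogurt 0.08442, milk 0.05634, whole-barley bread 0.04054, sweet potato 0.01099.
With no serving limits, spend the whole calories allowance on Greek yogurt: 577 kcal / 154 kcal × 13 g = 48.7 g.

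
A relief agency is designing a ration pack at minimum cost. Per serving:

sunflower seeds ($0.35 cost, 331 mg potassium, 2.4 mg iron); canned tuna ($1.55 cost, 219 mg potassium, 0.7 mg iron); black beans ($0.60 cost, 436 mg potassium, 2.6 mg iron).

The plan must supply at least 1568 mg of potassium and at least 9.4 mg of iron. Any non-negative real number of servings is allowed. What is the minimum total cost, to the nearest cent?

Minimising a linear cost over {potassium ≥ 1568, iron ≥ 9.4, servings ≥ 0} — the optimum is at a vertex, using one or two foods.
sunflower seeds only: max(1568/331, 9.4/2.4) = 4.737 servings → $1.66.
canned tuna only: max(1568/219, 9.4/0.7) = 13.43 servings → $20.81.
black beans only: max(1568/436, 9.4/2.6) = 3.615 servings → $2.17.
sunflower seeds + canned tuna with both tight: 3.27 servings and 2.218 servings → $4.58.
sunflower seeds + black beans with both tight: 0.1163 servings and 3.508 servings → $2.15.
canned tuna + black beans with both targets exact would need a negative amount; discard.
Cheapest feasible corner: $1.66.

$1.66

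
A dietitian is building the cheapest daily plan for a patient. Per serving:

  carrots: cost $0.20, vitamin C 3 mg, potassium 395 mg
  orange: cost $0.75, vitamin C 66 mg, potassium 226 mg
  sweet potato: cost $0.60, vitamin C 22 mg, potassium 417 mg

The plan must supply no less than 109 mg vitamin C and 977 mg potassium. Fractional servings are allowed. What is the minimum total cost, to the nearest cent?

$1.50

The cheapest plan sits at a corner of the feasible region — with two constraints it uses at most two foods.
carrots only: max(109/3, 977/395) = 36.33 servings → $7.27.
orange only: max(109/66, 977/226) = 4.323 servings → $3.24.
sweet potato only: max(109/22, 977/417) = 4.955 servings → $2.97.
carrots + orange with both tight: 1.569 servings and 1.58 servings → $1.50.
carrots + sweet potato: the both-tight solution has a negative serving — not a feasible corner.
orange + sweet potato with both tight: 1.062 servings and 1.767 servings → $1.86.
Cheapest feasible corner: $1.50.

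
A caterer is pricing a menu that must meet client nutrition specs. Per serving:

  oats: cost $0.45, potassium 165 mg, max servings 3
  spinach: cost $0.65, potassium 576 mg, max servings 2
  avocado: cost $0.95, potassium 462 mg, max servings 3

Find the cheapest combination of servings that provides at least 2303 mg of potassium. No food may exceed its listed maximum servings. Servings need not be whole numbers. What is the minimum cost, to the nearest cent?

Cost per mg of potassium: spinach $0.0011, avocado $0.0021, oats $0.0027.
Take 2 servings of spinach: +1152.0 mg potassium for $1.30 (total $1.30, still need 1151.0 mg).
Take 2.491 servings of avocado: +1151.0 mg potassium for $2.37 (total $3.67, still need 0.0 mg).
Greedy by cheapest-per-mg is optimal for a single linear constraint, so the minimum cost is $3.67.

$3.67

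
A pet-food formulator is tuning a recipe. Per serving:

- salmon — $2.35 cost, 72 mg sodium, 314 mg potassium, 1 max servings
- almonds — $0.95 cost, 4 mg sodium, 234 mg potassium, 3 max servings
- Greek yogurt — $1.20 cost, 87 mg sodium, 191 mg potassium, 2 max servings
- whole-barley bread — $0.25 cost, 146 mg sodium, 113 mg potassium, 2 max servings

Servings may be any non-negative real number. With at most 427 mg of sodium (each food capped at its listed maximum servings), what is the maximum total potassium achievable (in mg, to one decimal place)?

Potassium per mg sodium: almonds 58.5, salmon 4.361, Greek yogurt 2.195, whole-barley bread 0.774.
Take 3 servings of almonds: uses 12 mg sodium, +702.0 mg potassium (running total 702.0 mg).
Take 1 serving of salmon: uses 72 mg sodium, +314.0 mg potassium (running total 1016.0 mg).
Take 2 servings of Greek yogurt: uses 174 mg sodium, +382.0 mg potassium (running total 1398.0 mg).
Take 1.158 servings of whole-barley bread: uses 169 mg sodium, +130.8 mg potassium (running total 1528.8 mg).
Filling greedily by potassium-per-mg sodium is optimal for one linear limit, giving 1528.8 mg.

1528.8 mg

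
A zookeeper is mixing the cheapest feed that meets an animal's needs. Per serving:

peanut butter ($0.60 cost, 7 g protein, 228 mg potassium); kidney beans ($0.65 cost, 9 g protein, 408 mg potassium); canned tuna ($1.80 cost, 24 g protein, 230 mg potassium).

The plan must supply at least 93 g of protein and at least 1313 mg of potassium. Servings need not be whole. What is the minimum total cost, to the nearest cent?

$6.72

An LP optimum is at a vertex; with two nutrient constraints at most two foods are used. Check each candidate.
peanut butter only: max(93/7, 1313/228) = 13.29 servings → $7.97.
kidney beans only: max(93/9, 1313/408) = 10.33 servings → $6.72.
canned tuna only: max(93/24, 1313/230) = 5.709 servings → $10.28.
peanut butter + kidney beans: intersection lies outside the first quadrant.
peanut butter + canned tuna with both tight: 2.621 servings and 3.111 servings → $7.17.
kidney beans + canned tuna with both tight: 1.311 servings and 3.383 servings → $6.94.
The minimum over all feasible corners is $6.72.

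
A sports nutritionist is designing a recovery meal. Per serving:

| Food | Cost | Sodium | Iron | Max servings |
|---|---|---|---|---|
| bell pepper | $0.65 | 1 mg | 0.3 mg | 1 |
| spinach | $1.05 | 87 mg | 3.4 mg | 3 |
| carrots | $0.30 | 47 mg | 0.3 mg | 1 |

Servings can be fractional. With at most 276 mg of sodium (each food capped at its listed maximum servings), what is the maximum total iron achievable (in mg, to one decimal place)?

Iron per mg sodium: bell pepper 0.3, spinach 0.03908, carrots 0.006383.
Take 1 serving of bell pepper: uses 1 mg sodium, +0.3 mg iron (running total 0.3 mg).
Take 3 servings of spinach: uses 261 mg sodium, +10.2 mg iron (running total 10.5 mg).
Take 0.2979 servings of carrots: uses 14 mg sodium, +0.1 mg iron (running total 10.6 mg).
Filling greedily by iron-per-mg sodium is optimal for one linear limit, giving 10.6 mg.

10.6 mg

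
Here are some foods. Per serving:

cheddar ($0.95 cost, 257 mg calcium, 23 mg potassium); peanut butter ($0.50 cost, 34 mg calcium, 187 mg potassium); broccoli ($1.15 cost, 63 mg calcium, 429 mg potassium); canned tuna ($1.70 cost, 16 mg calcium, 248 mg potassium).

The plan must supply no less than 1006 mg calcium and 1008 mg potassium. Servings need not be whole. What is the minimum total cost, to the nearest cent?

A basic optimal solution has at most two foods positive. Try each food alone and each pair with both targets met exactly.
cheddar only: max(1006/257, 1008/23) = 43.83 servings → $41.63.
peanut butter only: max(1006/34, 1008/187) = 29.59 servings → $14.79.
broccoli only: max(1006/63, 1008/429) = 15.97 servings → $18.36.
canned tuna only: max(1006/16, 1008/248) = 62.88 servings → $106.89.
cheddar + peanut butter with both tight: 3.254 servings and 4.99 servings → $5.59.
cheddar + broccoli with both tight: 3.383 servings and 2.168 servings → $5.71.
cheddar + canned tuna with both tight: 3.683 servings and 3.723 servings → $9.83.
peanut butter + broccoli: the both-tight solution has a negative serving — not a feasible corner.
peanut butter + canned tuna: the both-tight solution has a negative serving — not a feasible corner.
broccoli + canned tuna: intersection lies outside the first quadrant.
So the least-cost plan costs $5.59.

$5.59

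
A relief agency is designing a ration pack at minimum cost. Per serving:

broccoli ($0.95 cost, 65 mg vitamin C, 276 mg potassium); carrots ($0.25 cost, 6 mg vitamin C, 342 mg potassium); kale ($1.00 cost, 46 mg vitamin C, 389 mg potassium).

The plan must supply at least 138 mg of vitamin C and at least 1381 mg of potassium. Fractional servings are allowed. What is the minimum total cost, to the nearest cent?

$2.42

Two binding constraints pin down two serving amounts, so the optimal mix uses at most two foods. The candidates are each food alone (scaled to the tighter of vitamin C/potassium) and each pair with both constraints tight.
broccoli only: max(138/65, 1381/276) = 5.004 servings → $4.75.
carrots only: max(138/6, 1381/342) = 23 servings → $5.75.
kale only: max(138/46, 1381/389) = 3.55 servings → $3.55.
broccoli + carrots with both tight: 1.891 servings and 2.512 servings → $2.42.
broccoli + kale with both targets exact would need a negative amount; discard.
carrots + kale with both tight: 0.7347 servings and 2.904 servings → $3.09.
The minimum over all feasible corners is $2.42.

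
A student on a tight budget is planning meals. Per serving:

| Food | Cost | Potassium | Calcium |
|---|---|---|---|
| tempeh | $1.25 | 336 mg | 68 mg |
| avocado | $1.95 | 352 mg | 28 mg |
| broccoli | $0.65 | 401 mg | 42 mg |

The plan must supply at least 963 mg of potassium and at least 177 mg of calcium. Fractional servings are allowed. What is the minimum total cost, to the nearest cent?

Two binding constraints pin down two serving amounts, so the optimal mix uses at most two foods. The candidates are each food alone (scaled to the tighter of potassium/calcium) and each pair with both constraints tight.
tempeh only: max(963/336, 177/68) = 2.866 servings → $3.58.
avocado only: max(963/352, 177/28) = 6.321 servings → $12.33.
broccoli only: max(963/401, 177/42) = 4.214 servings → $2.74.
tempeh + avocado with both tight: 2.433 servings and 0.4138 servings → $3.85.
tempeh + broccoli with both tight: 2.321 servings and 0.457 servings → $3.20.
avocado + broccoli with both targets exact would need a negative amount; discard.
The minimum over all feasible corners is $2.74.

$2.74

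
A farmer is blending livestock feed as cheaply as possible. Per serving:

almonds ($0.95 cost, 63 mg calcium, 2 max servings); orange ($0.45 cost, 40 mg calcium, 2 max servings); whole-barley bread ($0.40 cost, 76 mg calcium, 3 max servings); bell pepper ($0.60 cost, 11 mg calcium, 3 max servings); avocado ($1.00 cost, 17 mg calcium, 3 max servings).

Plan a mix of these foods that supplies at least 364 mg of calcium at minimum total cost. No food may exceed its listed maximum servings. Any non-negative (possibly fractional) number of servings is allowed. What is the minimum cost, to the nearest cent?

Cost per mg of calcium: whole-barley bread $0.0053, orange $0.0112, almonds $0.0151, bell pepper $0.0545, avocado $0.0588.
Take 3 servings of whole-barley bread: +228.0 mg calcium for $1.20 (total $1.20, still need 136.0 mg).
Take 2 servings of orange: +80.0 mg calcium for $0.90 (total $2.10, still need 56.0 mg).
Take 0.8889 servings of almonds: +56.0 mg calcium for $0.84 (total $2.94, still need 0.0 mg).
Greedy by cheapest-per-mg is optimal for a single linear constraint, so the minimum cost is $2.94.

$2.94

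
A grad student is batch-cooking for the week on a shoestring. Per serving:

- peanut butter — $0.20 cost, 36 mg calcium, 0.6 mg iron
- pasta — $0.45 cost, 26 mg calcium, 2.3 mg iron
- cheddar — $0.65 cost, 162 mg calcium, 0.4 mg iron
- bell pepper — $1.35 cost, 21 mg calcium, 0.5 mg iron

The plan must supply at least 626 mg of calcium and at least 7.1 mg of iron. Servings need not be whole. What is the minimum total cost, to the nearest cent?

An LP optimum is at a vertex; with two nutrient constraints at most two foods are used. Check each candidate.
peanut butter only: max(626/36, 7.1/0.6) = 17.39 servings → $3.48.
pasta only: max(626/26, 7.1/2.3) = 24.08 servings → $10.83.
cheddar only: max(626/162, 7.1/0.4) = 17.75 servings → $11.54.
bell pepper only: max(626/21, 7.1/0.5) = 29.81 servings → $40.24.
peanut butter + pasta: intersection lies outside the first quadrant.
peanut butter + cheddar with both tight: 10.87 servings and 1.449 servings → $3.12.
peanut butter + bell pepper: intersection lies outside the first quadrant.
pasta + cheddar with both tight: 2.484 servings and 3.465 servings → $3.37.
pasta + bell pepper with both targets exact would need a negative amount; discard.
cheddar + bell pepper with both tight: 2.258 servings and 12.39 servings → $18.20.
So the least-cost plan costs $3.12.

$3.12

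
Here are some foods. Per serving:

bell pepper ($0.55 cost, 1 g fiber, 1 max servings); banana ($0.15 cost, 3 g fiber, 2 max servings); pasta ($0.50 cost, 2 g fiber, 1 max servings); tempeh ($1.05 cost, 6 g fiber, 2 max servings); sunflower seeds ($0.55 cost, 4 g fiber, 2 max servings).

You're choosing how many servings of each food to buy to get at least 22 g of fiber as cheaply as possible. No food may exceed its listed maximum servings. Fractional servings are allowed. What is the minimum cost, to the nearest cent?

$2.80

Cost per g of fiber: banana $0.0500, sunflower seeds $0.1375, tempeh $0.1750, pasta $0.2500, bell pepper $0.5500.
Take 2 servings of banana: +6.0 g fiber for $0.30 (total $0.30, still need 16.0 g).
Take 2 servings of sunflower seeds: +8.0 g fiber for $1.10 (total $1.40, still need 8.0 g).
Take 1.333 servings of tempeh: +8.0 g fiber for $1.40 (total $2.80, still need 0.0 g).
Greedy by cheapest-per-g is optimal for a single linear constraint, so the minimum cost is $2.80.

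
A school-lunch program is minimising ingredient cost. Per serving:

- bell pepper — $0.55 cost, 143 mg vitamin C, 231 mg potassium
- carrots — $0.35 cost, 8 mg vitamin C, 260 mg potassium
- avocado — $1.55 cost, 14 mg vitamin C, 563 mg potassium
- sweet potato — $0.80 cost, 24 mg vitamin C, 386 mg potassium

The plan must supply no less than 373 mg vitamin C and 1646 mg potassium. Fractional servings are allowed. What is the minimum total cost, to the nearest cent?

$2.78

bell pepper only: max(373/143, 1646/231) = 7.126 servings → $3.92.
carrots only: max(373/8, 1646/260) = 46.62 servings → $16.32.
avocado only: max(373/14, 1646/563) = 26.64 servings → $41.30.
sweet potato only: max(373/24, 1646/386) = 15.54 servings → $12.43.
bell pepper + carrots with both tight: 2.372 servings and 4.223 servings → $2.78.
bell pepper + avocado with both tight: 2.419 servings and 1.931 servings → $4.32.
bell pepper + sweet potato with both tight: 2.104 servings and 3.005 servings → $3.56.
carrots + avocado with both targets exact would need a negative amount; discard.
carrots + sweet potato: intersection lies outside the first quadrant.
avocado + sweet potato: intersection lies outside the first quadrant.
Cheapest feasible corner: $2.78.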